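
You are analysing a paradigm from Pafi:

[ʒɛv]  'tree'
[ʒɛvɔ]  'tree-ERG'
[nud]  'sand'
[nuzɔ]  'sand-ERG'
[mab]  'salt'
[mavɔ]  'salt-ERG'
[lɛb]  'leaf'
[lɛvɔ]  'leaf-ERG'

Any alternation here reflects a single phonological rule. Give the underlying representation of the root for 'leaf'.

/lɛb/

The root 'leaf' surfaces as [lɛb] and [lɛvɔ], with a stem-final [b] ~ [v] alternation.
The stem 'tree' ([ʒɛv], [ʒɛvɔ]) shows [v] unchanged in both environments, so [v] cannot be basic with [b] derived in isolation.
Therefore /b/ is basic and [v] is derived by intervocalic spirantization (voiced stops become fricatives between vowels).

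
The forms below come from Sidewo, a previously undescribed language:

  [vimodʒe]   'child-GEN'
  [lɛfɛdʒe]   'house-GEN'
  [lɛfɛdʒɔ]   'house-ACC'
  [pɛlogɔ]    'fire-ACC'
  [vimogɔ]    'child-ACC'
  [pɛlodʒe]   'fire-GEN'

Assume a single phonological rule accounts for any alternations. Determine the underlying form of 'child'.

The stem for 'child' ends in [dʒ] in [vimodʒe] but [g] in [vimogɔ].
The stem 'house' ([lɛfɛdʒe], [lɛfɛdʒɔ]) shows [dʒ] unchanged in both environments, so [dʒ] cannot be basic with [g] derived before the ACC suffix.
The alternation reflects palatalization before a front vowel: /g/ becomes palato-alveolar [dʒ] before a front vowel. /g/ is underlying.

/vimog/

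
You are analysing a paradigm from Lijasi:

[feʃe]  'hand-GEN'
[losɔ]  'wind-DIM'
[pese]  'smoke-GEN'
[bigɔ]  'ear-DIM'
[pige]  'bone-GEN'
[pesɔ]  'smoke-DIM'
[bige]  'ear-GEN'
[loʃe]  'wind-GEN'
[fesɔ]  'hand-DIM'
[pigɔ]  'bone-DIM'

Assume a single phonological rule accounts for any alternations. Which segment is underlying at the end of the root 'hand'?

The stem for 'hand' ends in [ʃ] in [feʃe] but [s] in [fesɔ].
Compare 'smoke', with invariant [s] in [pese] and [pesɔ]: an analysis with underlying /s/ and a rule producing [ʃ] before the GEN suffix would wrongly predict alternation here too.
So /ʃ/ is underlying, and a rule of depalatalization — palato-alveolar /ʃ/ becomes [s] when no front vowel follows — gives [s].

/ʃ/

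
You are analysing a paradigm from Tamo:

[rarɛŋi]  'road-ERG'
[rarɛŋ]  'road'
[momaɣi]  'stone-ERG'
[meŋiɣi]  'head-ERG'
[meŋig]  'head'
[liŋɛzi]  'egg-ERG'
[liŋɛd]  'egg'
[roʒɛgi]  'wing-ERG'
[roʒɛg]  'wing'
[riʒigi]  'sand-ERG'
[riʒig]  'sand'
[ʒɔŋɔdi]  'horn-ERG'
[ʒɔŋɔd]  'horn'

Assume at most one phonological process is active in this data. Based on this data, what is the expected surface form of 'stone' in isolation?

The root 'head' surfaces as [meŋiɣi] and [meŋig], with a stem-final [ɣ] ~ [g] alternation.
But 'wing' keeps [g] in both environments ([roʒɛgi], [roʒɛg]), so there is no rule changing /g/ to [ɣ] before the ERG suffix.
So /ɣ/ is underlying, and a rule of word-final hardening — voiced fricatives become stops word-finally — gives [g].
From [momaɣi] the stem 'stone' is /momaɣ/; word-finally this yields [momag].

[momag]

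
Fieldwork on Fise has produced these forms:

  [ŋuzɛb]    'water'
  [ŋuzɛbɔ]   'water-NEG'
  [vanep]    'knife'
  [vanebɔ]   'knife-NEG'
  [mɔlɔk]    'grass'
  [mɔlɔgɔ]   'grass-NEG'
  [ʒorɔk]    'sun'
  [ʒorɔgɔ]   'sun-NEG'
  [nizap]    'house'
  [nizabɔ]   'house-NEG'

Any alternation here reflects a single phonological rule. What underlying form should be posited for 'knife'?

/vanep/

'knife' shows [p] ~ [b] at the end of the stem ([vanep] vs [vanebɔ]).
But 'water' keeps [b] in both environments ([ŋuzɛb], [ŋuzɛbɔ]), so there is no rule changing /b/ to [p] in isolation.
The underlying segment must be /p/; voiceless stops become voiced between vowels, yielding [b] there.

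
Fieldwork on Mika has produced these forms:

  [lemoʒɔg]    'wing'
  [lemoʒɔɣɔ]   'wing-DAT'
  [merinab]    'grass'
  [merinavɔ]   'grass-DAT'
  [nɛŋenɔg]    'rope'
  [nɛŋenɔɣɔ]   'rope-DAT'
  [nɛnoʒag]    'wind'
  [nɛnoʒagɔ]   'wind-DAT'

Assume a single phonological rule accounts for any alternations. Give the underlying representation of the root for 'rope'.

The root 'rope' surfaces as [nɛŋenɔg] and [nɛŋenɔɣɔ], with a stem-final [g] ~ [ɣ] alternation.
If /g/ were underlying and a rule turned it into [ɣ] before the DAT suffix, 'wind' would also alternate; but it has [g] in both [nɛnoʒag] and [nɛnoʒagɔ].
The underlying segment must be /ɣ/; voiced fricatives become stops word-finally, yielding [g] there.
Hence 'rope' is /nɛŋenɔɣ/ underlyingly.

/nɛŋenɔɣ/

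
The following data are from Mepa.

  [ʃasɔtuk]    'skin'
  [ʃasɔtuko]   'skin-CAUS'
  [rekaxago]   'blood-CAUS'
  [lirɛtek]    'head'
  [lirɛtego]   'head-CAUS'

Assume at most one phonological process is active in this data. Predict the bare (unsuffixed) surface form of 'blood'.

[rekaxak]

In [lirɛtek] and [lirɛtego] the final segment of 'head' alternates: [k] ~ [g].
If /k/ were underlying and a rule turned it into [g] before the CAUS suffix, 'skin' would also alternate; but it has [k] in both [ʃasɔtuk] and [ʃasɔtuko].
The underlying segment must be /g/; voiced obstruents become voiceless word-finally, yielding [k] there.
From [rekaxago] the stem 'blood' is /rekaxag/; word-finally this yields [rekaxak].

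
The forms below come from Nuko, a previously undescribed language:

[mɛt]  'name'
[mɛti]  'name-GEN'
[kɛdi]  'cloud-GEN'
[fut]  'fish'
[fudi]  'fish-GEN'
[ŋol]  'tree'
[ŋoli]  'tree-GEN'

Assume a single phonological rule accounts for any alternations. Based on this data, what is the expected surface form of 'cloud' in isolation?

[kɛt]

The root 'fish' surfaces as [fut] and [fudi], with a stem-final [t] ~ [d] alternation.
If /t/ were underlying and a rule turned it into [d] before the GEN suffix, 'name' would also alternate; but it has [t] in both [mɛt] and [mɛti].
The alternation reflects word-final obstruent devoicing: voiced obstruents become voiceless word-finally. /d/ is underlying.
From [kɛdi] the stem 'cloud' is /kɛd/; word-finally this yields [kɛt].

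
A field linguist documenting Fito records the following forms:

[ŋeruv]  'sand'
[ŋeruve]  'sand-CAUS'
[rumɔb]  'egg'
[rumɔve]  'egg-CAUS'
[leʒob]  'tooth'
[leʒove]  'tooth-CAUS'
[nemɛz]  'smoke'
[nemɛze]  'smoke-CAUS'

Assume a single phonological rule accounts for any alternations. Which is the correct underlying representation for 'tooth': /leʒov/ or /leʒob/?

The root 'tooth' surfaces as [leʒob] and [leʒove], with a stem-final [b] ~ [v] alternation.
The stem 'sand' ([ŋeruv], [ŋeruve]) shows [v] unchanged in both environments, so [v] cannot be basic with [b] derived in isolation.
The underlying segment must be /b/; voiced stops become fricatives between vowels, yielding [v] there.

/leʒob/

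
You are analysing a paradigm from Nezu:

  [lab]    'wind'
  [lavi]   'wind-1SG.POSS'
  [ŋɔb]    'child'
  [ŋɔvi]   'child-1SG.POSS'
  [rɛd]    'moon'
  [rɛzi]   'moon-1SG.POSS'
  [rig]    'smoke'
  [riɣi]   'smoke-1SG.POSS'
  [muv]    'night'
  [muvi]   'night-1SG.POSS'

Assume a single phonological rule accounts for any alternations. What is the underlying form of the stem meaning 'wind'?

In [lab] and [lavi] the final segment of 'wind' alternates: [b] ~ [v].
If /v/ were underlying and a rule turned it into [b] in isolation, 'night' would also alternate; but it has [v] in both [muv] and [muvi].
The underlying segment must be /b/; voiced stops become fricatives between vowels, yielding [v] there.

/lab/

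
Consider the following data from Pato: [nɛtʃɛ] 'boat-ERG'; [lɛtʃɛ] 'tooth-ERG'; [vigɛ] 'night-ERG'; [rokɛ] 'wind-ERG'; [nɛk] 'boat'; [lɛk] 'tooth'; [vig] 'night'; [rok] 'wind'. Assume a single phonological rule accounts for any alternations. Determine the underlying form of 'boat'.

/nɛtʃ/

In [nɛtʃɛ] and [nɛk] the final segment of 'boat' alternates: [tʃ] ~ [k].
The stem 'wind' ([rokɛ], [rok]) shows [k] unchanged in both environments, so [k] cannot be basic with [tʃ] derived before the ERG suffix.
The alternation reflects depalatalization: palato-alveolar /tʃ/ becomes [k] when no front vowel follows. /tʃ/ is underlying.
The underlying form of 'boat' is therefore /nɛtʃ/.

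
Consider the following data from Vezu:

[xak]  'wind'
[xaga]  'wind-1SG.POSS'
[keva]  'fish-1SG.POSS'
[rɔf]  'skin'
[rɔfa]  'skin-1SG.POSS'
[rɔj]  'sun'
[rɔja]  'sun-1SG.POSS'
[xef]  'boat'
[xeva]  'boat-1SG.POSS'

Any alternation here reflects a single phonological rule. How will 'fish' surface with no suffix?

The root 'boat' surfaces as [xef] and [xeva], with a stem-final [f] ~ [v] alternation.
But 'skin' keeps [f] in both environments ([rɔf], [rɔfa]), so there is no rule changing /f/ to [v] before the 1SG.POSS suffix.
Therefore /v/ is basic and [f] is derived by word-final obstruent devoicing (voiced obstruents become voiceless word-finally).
From [keva] the stem 'fish' is /kev/; word-finally this yields [kef].

[kef]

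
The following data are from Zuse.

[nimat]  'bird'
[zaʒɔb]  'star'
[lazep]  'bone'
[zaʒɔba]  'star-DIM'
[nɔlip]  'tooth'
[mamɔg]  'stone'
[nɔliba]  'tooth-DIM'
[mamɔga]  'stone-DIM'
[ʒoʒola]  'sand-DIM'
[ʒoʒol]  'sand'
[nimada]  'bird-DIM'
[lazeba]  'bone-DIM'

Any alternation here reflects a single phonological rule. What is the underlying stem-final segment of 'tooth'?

The stem for 'tooth' ends in [b] in [nɔliba] but [p] in [nɔlip].
The stem 'star' ([zaʒɔba], [zaʒɔb]) shows [b] unchanged in both environments, so [b] cannot be basic with [p] derived in isolation.
Therefore /p/ is basic and [b] is derived by intervocalic voicing (voiceless stops become voiced between vowels).

/p/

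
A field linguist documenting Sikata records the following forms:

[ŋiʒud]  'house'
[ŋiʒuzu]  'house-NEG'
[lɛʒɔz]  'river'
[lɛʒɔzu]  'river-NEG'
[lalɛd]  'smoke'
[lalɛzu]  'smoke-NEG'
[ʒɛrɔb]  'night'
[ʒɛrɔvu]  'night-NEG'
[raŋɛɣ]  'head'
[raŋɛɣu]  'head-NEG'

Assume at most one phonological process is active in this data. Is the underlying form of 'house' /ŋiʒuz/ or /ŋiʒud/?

The root 'house' surfaces as [ŋiʒud] and [ŋiʒuzu], with a stem-final [d] ~ [z] alternation.
If /z/ were underlying and a rule turned it into [d] in isolation, 'river' would also alternate; but it has [z] in both [lɛʒɔz] and [lɛʒɔzu].
The alternation reflects intervocalic spirantization: voiced stops become fricatives between vowels. /d/ is underlying.

/ŋiʒud/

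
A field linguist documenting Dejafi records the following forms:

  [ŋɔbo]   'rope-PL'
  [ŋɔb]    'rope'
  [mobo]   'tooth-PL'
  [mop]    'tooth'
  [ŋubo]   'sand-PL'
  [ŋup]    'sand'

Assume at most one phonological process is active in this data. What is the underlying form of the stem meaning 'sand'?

The stem for 'sand' ends in [b] in [ŋubo] but [p] in [ŋup].
Compare 'rope', with invariant [b] in [ŋɔbo] and [ŋɔb]: an analysis with underlying /b/ and a rule producing [p] in isolation would wrongly predict alternation here too.
So /p/ is underlying, and a rule of intervocalic voicing — voiceless stops become voiced between vowels — gives [b].
Hence 'sand' is /ŋup/ underlyingly.

/ŋup/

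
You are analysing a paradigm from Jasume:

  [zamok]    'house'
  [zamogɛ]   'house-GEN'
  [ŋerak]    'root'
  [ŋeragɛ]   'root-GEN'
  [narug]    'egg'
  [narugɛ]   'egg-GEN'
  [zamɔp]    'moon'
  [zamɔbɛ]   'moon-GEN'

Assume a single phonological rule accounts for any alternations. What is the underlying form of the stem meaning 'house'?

The root 'house' surfaces as [zamok] and [zamogɛ], with a stem-final [k] ~ [g] alternation.
Compare 'egg', with invariant [g] in [narug] and [narugɛ]: an analysis with underlying /g/ and a rule producing [k] in isolation would wrongly predict alternation here too.
Therefore /k/ is basic and [g] is derived by intervocalic voicing (voiceless stops become voiced between vowels).
So 'house' = /zamok/.

/zamok/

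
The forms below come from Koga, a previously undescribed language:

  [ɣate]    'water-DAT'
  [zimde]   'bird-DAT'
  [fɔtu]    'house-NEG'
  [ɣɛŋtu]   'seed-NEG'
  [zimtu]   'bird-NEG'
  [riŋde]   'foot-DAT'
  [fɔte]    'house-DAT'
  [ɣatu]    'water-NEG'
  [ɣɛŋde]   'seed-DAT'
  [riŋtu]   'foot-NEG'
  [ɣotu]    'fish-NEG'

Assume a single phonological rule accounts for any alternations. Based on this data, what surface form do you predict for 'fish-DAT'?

The DAT morpheme has two allomorphs, [-de] and [-te].
The NEG suffix, which begins with [t], is invariant after every stem; so [t] is not altered by any rule here.
The DAT suffix is therefore /-de/ underlyingly, with post-vocalic devoicing: voiced stops become voiceless after a vowel.
After 'fish', which ends in a vowel, the suffix surfaces as [-te], giving [ɣote].

[ɣote]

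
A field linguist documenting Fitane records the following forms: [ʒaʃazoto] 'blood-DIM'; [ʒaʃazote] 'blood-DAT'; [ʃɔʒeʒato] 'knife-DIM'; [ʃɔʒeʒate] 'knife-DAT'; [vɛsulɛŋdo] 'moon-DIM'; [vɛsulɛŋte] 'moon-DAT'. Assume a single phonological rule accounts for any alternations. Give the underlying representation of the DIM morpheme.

The DIM suffix surfaces as [-do] and [-to], depending on the final segment of the stem.
By contrast the DAT suffix keeps its initial [t] throughout — that segment must be underlying.
So the underlying form is /-do/, and voiced stops become voiceless after a vowel.

/-do/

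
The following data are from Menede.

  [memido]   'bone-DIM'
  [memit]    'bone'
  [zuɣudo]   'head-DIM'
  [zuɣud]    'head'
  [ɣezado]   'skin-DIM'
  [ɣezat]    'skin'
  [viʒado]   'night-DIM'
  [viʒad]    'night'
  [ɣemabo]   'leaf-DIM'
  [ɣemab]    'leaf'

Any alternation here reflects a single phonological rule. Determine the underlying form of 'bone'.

/memit/

The root 'bone' surfaces as [memido] and [memit], with a stem-final [d] ~ [t] alternation.
If /d/ were underlying and a rule turned it into [t] in isolation, 'night' would also alternate; but it has [d] in both [viʒado] and [viʒad].
The underlying segment must be /t/; voiceless stops become voiced between vowels, yielding [d] there.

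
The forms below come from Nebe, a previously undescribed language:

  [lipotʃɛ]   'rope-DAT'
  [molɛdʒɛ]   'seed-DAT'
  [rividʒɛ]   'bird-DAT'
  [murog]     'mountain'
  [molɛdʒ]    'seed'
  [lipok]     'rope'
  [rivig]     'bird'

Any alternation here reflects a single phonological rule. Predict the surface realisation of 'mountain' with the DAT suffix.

[murodʒɛ]

The root 'bird' surfaces as [rividʒɛ] and [rivig], with a stem-final [dʒ] ~ [g] alternation.
If /dʒ/ were underlying and a rule turned it into [g] in isolation, 'seed' would also alternate; but it has [dʒ] in both [molɛdʒɛ] and [molɛdʒ].
So /g/ is underlying, and a rule of palatalization before a front vowel — /k/ and /g/ become palato-alveolar [tʃ] and [dʒ] before a front vowel — gives [dʒ].
From [murog] the stem 'mountain' is /murog/; before a front vowel this yields [murodʒɛ].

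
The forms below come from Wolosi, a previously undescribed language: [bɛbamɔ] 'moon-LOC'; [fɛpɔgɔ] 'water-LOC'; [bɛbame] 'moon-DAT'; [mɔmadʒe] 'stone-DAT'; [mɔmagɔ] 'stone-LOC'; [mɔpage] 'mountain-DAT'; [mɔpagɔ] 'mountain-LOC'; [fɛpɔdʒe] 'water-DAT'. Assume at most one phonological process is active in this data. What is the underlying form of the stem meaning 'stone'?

/mɔmadʒ/

The stem for 'stone' ends in [dʒ] in [mɔmadʒe] but [g] in [mɔmagɔ].
The stem 'mountain' ([mɔpage], [mɔpagɔ]) shows [g] unchanged in both environments, so [g] cannot be basic with [dʒ] derived before the DAT suffix.
Therefore /dʒ/ is basic and [g] is derived by depalatalization (palato-alveolar /dʒ/ becomes [g] when no front vowel follows).
Hence 'stone' is /mɔmadʒ/ underlyingly.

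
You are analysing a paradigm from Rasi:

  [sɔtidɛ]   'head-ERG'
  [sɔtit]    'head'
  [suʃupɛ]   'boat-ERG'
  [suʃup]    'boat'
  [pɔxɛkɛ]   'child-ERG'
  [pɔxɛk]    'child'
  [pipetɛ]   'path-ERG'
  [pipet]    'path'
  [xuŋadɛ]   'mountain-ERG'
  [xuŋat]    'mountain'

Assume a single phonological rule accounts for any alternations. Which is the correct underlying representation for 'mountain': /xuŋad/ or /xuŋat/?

In [xuŋadɛ] and [xuŋat] the final segment of 'mountain' alternates: [d] ~ [t].
But 'path' keeps [t] in both environments ([pipetɛ], [pipet]), so there is no rule changing /t/ to [d] before the ERG suffix.
The underlying segment must be /d/; voiced obstruents become voiceless word-finally, yielding [t] there.

/xuŋad/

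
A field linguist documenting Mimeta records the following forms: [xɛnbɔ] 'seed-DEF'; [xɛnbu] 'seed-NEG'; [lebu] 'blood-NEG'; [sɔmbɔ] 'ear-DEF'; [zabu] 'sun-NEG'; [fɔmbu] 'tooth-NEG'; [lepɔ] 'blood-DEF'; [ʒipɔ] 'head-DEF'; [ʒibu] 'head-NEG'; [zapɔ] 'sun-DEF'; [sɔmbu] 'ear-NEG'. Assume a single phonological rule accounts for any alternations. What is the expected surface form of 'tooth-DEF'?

The DEF morpheme has two allomorphs, [-bɔ] and [-pɔ].
The NEG suffix, which begins with [b], is invariant after every stem; so [b] is not altered by any rule here.
So the underlying form is /-pɔ/, and voiceless stops become voiced after a nasal.
After 'tooth', which ends in a nasal, the suffix surfaces as [-bɔ], giving [fɔmbɔ].

[fɔmbɔ]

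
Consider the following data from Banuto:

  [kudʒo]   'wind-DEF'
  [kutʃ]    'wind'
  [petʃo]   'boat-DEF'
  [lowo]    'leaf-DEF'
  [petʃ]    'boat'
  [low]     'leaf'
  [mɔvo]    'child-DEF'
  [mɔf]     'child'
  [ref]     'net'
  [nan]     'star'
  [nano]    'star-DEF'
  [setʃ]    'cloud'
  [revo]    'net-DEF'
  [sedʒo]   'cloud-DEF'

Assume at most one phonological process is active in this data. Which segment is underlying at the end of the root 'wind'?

'wind' shows [dʒ] ~ [tʃ] at the end of the stem ([kudʒo] vs [kutʃ]).
But 'boat' keeps [tʃ] in both environments ([petʃo], [petʃ]), so there is no rule changing /tʃ/ to [dʒ] before the DEF suffix.
So /dʒ/ is underlying, and a rule of word-final obstruent devoicing — voiced obstruents become voiceless word-finally — gives [tʃ].

/dʒ/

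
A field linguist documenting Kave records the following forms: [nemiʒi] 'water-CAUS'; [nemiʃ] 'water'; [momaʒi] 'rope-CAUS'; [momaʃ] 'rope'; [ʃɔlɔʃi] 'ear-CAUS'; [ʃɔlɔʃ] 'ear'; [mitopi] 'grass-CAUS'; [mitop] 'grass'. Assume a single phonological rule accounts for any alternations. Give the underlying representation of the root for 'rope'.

/momaʒ/

'rope' shows [ʒ] ~ [ʃ] at the end of the stem ([momaʒi] vs [momaʃ]).
But 'ear' keeps [ʃ] in both environments ([ʃɔlɔʃi], [ʃɔlɔʃ]), so there is no rule changing /ʃ/ to [ʒ] before the CAUS suffix.
So /ʒ/ is underlying, and a rule of word-final obstruent devoicing — voiced obstruents become voiceless word-finally — gives [ʃ].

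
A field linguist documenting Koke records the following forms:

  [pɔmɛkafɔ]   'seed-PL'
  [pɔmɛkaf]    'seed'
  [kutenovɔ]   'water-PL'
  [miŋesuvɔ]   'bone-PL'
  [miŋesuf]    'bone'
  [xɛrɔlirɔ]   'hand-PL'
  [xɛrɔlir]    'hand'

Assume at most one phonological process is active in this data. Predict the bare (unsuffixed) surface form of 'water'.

The stem for 'bone' ends in [v] in [miŋesuvɔ] but [f] in [miŋesuf].
If /f/ were underlying and a rule turned it into [v] before the PL suffix, 'seed' would also alternate; but it has [f] in both [pɔmɛkafɔ] and [pɔmɛkaf].
So /v/ is underlying, and a rule of word-final obstruent devoicing — voiced obstruents become voiceless word-finally — gives [f].
The one attested form of 'water', [kutenovɔ], shows underlying /kutenov/. Applying the same rule word-finally gives [kutenof].

[kutenof]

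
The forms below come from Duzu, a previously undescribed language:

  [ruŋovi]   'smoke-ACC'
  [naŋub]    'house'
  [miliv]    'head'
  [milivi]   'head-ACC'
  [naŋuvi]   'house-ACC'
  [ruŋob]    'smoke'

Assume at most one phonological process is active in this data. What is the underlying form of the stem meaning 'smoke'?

/ruŋob/

The stem for 'smoke' ends in [b] in [ruŋob] but [v] in [ruŋovi].
The stem 'head' ([miliv], [milivi]) shows [v] unchanged in both environments, so [v] cannot be basic with [b] derived in isolation.
The alternation reflects intervocalic spirantization: voiced stops become fricatives between vowels. /b/ is underlying.
Hence 'smoke' is /ruŋob/ underlyingly.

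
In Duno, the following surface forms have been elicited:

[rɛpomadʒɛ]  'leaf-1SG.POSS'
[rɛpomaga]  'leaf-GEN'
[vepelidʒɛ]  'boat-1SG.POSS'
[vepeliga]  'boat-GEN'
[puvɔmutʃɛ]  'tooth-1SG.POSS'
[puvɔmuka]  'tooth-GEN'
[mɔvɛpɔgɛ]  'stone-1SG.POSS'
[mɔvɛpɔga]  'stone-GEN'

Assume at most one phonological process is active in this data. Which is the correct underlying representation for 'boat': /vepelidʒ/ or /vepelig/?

/vepelidʒ/

The root 'boat' surfaces as [vepelidʒɛ] and [vepeliga], with a stem-final [dʒ] ~ [g] alternation.
If /g/ were underlying and a rule turned it into [dʒ] before the 1SG.POSS suffix, 'stone' would also alternate; but it has [g] in both [mɔvɛpɔgɛ] and [mɔvɛpɔga].
So /dʒ/ is underlying, and a rule of depalatalization — palato-alveolar /tʃ/ and /dʒ/ become [k] and [g] when no front vowel follows — gives [g].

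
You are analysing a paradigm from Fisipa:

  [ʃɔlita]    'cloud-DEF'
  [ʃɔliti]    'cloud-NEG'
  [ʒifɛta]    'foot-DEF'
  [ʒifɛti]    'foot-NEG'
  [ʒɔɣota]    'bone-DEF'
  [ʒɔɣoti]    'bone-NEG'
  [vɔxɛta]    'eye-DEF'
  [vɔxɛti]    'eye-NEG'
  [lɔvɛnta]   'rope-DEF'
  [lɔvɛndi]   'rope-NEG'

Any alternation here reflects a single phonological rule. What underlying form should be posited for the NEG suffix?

/-di/

The NEG suffix surfaces as [-di] and [-ti], depending on the final segment of the stem.
By contrast the DEF suffix keeps its initial [t] throughout — that segment must be underlying.
The NEG suffix is therefore /-di/ underlyingly, with post-vocalic devoicing: voiced stops become voiceless after a vowel.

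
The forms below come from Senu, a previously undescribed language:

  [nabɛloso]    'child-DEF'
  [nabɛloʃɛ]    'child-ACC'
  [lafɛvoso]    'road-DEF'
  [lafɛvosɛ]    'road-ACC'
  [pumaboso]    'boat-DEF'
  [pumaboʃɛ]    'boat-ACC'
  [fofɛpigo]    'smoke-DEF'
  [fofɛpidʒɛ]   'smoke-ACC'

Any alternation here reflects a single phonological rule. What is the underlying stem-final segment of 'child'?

/ʃ/

The stem for 'child' ends in [s] in [nabɛloso] but [ʃ] in [nabɛloʃɛ].
The stem 'road' ([lafɛvoso], [lafɛvosɛ]) shows [s] unchanged in both environments, so [s] cannot be basic with [ʃ] derived before the ACC suffix.
Therefore /ʃ/ is basic and [s] is derived by depalatalization (palato-alveolar /dʒ/ and /ʃ/ become [g] and [s] when no front vowel follows).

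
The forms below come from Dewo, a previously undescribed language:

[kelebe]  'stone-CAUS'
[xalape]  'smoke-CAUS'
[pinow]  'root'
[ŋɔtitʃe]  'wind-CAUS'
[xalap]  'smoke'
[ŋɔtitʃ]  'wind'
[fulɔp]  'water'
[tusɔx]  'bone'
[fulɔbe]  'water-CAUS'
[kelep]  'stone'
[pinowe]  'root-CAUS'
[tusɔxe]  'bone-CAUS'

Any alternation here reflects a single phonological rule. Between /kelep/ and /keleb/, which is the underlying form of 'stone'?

In [kelebe] and [kelep] the final segment of 'stone' alternates: [b] ~ [p].
Compare 'smoke', with invariant [p] in [xalape] and [xalap]: an analysis with underlying /p/ and a rule producing [b] before the CAUS suffix would wrongly predict alternation here too.
The alternation reflects word-final obstruent devoicing: voiced obstruents become voiceless word-finally. /b/ is underlying.

/keleb/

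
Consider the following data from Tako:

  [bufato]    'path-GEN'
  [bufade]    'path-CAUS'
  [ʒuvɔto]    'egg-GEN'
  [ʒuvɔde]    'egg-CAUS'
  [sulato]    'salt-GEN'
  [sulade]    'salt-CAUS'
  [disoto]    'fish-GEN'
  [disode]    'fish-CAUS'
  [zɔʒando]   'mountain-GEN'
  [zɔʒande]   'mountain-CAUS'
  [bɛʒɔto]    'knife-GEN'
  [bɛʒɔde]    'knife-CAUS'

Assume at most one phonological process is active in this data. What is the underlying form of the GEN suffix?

The GEN morpheme has two allomorphs, [-do] and [-to].
By contrast the CAUS suffix keeps its initial [d] throughout — that segment must be underlying.
The GEN suffix is therefore /-to/ underlyingly, with post-nasal voicing: voiceless stops become voiced after a nasal.

/-to/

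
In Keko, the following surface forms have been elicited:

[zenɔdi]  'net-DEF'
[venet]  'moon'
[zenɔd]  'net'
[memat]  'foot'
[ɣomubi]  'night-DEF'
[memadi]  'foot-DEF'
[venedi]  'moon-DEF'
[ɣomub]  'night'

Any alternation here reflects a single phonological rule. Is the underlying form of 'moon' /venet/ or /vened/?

/venet/

The root 'moon' surfaces as [venedi] and [venet], with a stem-final [d] ~ [t] alternation.
Compare 'net', with invariant [d] in [zenɔdi] and [zenɔd]: an analysis with underlying /d/ and a rule producing [t] in isolation would wrongly predict alternation here too.
Therefore /t/ is basic and [d] is derived by intervocalic voicing (voiceless stops become voiced between vowels).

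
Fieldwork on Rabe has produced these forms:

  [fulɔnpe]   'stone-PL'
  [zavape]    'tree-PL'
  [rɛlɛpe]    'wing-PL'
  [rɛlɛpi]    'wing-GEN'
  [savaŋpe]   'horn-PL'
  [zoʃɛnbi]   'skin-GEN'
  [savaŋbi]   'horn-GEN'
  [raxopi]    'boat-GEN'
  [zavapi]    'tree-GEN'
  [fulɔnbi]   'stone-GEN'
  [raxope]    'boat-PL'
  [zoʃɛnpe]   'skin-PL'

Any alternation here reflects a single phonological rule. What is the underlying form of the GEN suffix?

The GEN morpheme has two allomorphs, [-bi] and [-pi].
By contrast the PL suffix keeps its initial [p] throughout — that segment must be underlying.
The GEN suffix is therefore /-bi/ underlyingly, with post-vocalic devoicing: voiced stops become voiceless after a vowel.

/-bi/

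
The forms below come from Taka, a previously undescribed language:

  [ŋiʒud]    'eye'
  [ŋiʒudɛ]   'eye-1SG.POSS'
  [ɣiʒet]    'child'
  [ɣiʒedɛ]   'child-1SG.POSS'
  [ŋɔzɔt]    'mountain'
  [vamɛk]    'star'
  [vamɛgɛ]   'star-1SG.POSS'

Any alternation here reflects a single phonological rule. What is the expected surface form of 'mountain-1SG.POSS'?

In [ɣiʒet] and [ɣiʒedɛ] the final segment of 'child' alternates: [t] ~ [d].
If /d/ were underlying and a rule turned it into [t] in isolation, 'eye' would also alternate; but it has [d] in both [ŋiʒud] and [ŋiʒudɛ].
The alternation reflects intervocalic voicing: voiceless stops become voiced between vowels. /t/ is underlying.
From [ŋɔzɔt] the stem 'mountain' is /ŋɔzɔt/; between vowels this yields [ŋɔzɔdɛ].

[ŋɔzɔdɛ]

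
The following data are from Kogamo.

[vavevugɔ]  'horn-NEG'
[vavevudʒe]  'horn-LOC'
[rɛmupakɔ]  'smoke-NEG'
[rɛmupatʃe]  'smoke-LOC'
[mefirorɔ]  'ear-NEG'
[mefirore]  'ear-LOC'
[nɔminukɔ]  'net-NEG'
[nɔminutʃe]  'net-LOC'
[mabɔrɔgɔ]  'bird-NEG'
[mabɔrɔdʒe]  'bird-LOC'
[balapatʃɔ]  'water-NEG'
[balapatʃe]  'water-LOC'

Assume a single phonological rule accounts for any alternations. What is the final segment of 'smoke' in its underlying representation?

/k/

The root 'smoke' surfaces as [rɛmupakɔ] and [rɛmupatʃe], with a stem-final [k] ~ [tʃ] alternation.
But 'water' keeps [tʃ] in both environments ([balapatʃɔ], [balapatʃe]), so there is no rule changing /tʃ/ to [k] before the NEG suffix.
The alternation reflects palatalization before a front vowel: /k/ and /g/ become palato-alveolar [tʃ] and [dʒ] before a front vowel. /k/ is underlying.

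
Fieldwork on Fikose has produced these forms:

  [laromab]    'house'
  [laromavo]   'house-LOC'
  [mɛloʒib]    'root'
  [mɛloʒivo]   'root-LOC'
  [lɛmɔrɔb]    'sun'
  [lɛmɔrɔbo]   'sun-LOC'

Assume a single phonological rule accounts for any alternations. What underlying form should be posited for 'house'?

'house' shows [b] ~ [v] at the end of the stem ([laromab] vs [laromavo]).
If /b/ were underlying and a rule turned it into [v] before the LOC suffix, 'sun' would also alternate; but it has [b] in both [lɛmɔrɔb] and [lɛmɔrɔbo].
The underlying segment must be /v/; voiced fricatives become stops word-finally, yielding [b] there.

/laromav/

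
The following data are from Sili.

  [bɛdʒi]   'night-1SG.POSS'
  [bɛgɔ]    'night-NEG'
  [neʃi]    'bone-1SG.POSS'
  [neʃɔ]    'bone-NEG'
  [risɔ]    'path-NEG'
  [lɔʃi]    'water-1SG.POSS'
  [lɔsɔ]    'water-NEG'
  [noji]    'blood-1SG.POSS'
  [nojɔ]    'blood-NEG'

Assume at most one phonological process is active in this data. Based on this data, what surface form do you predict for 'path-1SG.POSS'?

[riʃi]

In [lɔʃi] and [lɔsɔ] the final segment of 'water' alternates: [ʃ] ~ [s].
But 'bone' keeps [ʃ] in both environments ([neʃi], [neʃɔ]), so there is no rule changing /ʃ/ to [s] before the NEG suffix.
Therefore /s/ is basic and [ʃ] is derived by palatalization before a front vowel (/g/ and /s/ become palato-alveolar [dʒ] and [ʃ] before a front vowel).
The one attested form of 'path', [risɔ], shows underlying /ris/. Applying the same rule before a front vowel gives [riʃi].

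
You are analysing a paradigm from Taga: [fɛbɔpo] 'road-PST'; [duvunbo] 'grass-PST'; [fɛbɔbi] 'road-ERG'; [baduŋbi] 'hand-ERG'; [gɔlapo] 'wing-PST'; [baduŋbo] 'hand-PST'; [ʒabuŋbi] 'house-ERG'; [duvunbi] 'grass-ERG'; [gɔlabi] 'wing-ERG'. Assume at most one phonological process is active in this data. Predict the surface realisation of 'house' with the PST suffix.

[ʒabuŋbo]

The PST suffix surfaces as [-bo] and [-po], depending on the final segment of the stem.
The ERG suffix, which begins with [b], is invariant after every stem; so [b] is not altered by any rule here.
So the underlying form is /-po/, and voiceless stops become voiced after a nasal.
After 'house', which ends in a nasal, the suffix surfaces as [-bo], giving [ʒabuŋbo].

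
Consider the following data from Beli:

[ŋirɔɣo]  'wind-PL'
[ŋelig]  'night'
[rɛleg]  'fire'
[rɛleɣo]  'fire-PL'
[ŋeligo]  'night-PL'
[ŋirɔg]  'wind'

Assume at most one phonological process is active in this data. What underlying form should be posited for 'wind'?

/ŋirɔɣ/

The root 'wind' surfaces as [ŋirɔg] and [ŋirɔɣo], with a stem-final [g] ~ [ɣ] alternation.
But 'night' keeps [g] in both environments ([ŋelig], [ŋeligo]), so there is no rule changing /g/ to [ɣ] before the PL suffix.
The underlying segment must be /ɣ/; voiced fricatives become stops word-finally, yielding [g] there.
So 'wind' = /ŋirɔɣ/.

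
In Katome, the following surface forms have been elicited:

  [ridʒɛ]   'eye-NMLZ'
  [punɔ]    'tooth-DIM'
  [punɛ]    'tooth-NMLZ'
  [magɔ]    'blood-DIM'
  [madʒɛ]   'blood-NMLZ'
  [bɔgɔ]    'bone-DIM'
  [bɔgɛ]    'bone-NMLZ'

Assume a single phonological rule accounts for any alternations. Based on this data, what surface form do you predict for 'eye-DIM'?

[rigɔ]

The stem for 'blood' ends in [g] in [magɔ] but [dʒ] in [madʒɛ].
Compare 'bone', with invariant [g] in [bɔgɔ] and [bɔgɛ]: an analysis with underlying /g/ and a rule producing [dʒ] before the NMLZ suffix would wrongly predict alternation here too.
The underlying segment must be /dʒ/; palato-alveolar /dʒ/ becomes [g] when no front vowel follows, yielding [g] there.
The one attested form of 'eye', [ridʒɛ], shows underlying /ridʒ/. Applying the same rule when no front vowel follows gives [rigɔ].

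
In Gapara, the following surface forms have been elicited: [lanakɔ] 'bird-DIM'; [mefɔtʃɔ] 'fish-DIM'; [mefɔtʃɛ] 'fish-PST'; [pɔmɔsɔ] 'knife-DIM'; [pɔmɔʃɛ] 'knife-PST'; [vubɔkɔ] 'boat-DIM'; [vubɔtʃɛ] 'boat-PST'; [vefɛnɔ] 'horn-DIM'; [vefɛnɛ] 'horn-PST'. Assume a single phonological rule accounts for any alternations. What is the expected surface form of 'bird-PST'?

'boat' shows [k] ~ [tʃ] at the end of the stem ([vubɔkɔ] vs [vubɔtʃɛ]).
But 'fish' keeps [tʃ] in both environments ([mefɔtʃɔ], [mefɔtʃɛ]), so there is no rule changing /tʃ/ to [k] before the DIM suffix.
The underlying segment must be /k/; /k/ and /s/ become palato-alveolar [tʃ] and [ʃ] before a front vowel, yielding [tʃ] there.
The one attested form of 'bird', [lanakɔ], shows underlying /lanak/. Applying the same rule before a front vowel gives [lanatʃɛ].

[lanatʃɛ]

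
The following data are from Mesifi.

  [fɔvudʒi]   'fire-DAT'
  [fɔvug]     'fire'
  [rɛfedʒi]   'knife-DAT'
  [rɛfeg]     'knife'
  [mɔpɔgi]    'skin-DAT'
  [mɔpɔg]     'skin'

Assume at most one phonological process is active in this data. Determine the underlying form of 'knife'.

/rɛfedʒ/

The root 'knife' surfaces as [rɛfedʒi] and [rɛfeg], with a stem-final [dʒ] ~ [g] alternation.
But 'skin' keeps [g] in both environments ([mɔpɔgi], [mɔpɔg]), so there is no rule changing /g/ to [dʒ] before the DAT suffix.
The alternation reflects depalatalization: palato-alveolar /dʒ/ becomes [g] when no front vowel follows. /dʒ/ is underlying.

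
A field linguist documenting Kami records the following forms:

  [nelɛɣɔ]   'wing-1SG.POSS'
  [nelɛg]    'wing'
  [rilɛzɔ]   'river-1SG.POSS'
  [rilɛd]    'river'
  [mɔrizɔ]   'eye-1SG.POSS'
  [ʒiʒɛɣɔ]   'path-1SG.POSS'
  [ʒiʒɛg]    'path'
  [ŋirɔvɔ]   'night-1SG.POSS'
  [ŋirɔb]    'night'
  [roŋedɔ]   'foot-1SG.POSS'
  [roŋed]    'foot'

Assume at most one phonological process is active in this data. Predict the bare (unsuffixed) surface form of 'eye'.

The root 'river' surfaces as [rilɛzɔ] and [rilɛd], with a stem-final [z] ~ [d] alternation.
The stem 'foot' ([roŋedɔ], [roŋed]) shows [d] unchanged in both environments, so [d] cannot be basic with [z] derived before the 1SG.POSS suffix.
Therefore /z/ is basic and [d] is derived by word-final hardening (voiced fricatives become stops word-finally).
From [mɔrizɔ] the stem 'eye' is /mɔriz/; word-finally this yields [mɔrid].

[mɔrid]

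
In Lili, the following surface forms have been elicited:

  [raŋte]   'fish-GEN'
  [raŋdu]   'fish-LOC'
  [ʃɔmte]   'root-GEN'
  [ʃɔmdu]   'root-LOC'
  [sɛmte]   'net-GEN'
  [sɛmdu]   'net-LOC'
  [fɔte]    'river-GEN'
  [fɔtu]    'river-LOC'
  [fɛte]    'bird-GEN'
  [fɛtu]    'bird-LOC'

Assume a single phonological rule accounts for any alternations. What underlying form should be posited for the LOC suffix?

/-du/

The LOC suffix surfaces as [-du] and [-tu], depending on the final segment of the stem.
The GEN suffix, which begins with [t], is invariant after every stem; so [t] is not altered by any rule here.
The LOC suffix is therefore /-du/ underlyingly, with post-vocalic devoicing: voiced stops become voiceless after a vowel.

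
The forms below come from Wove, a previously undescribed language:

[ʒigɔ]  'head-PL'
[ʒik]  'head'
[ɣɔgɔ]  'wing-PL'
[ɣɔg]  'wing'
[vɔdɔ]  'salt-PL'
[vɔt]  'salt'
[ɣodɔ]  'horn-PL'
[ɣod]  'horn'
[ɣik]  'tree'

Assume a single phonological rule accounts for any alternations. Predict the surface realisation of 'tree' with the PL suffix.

'head' shows [g] ~ [k] at the end of the stem ([ʒigɔ] vs [ʒik]).
The stem 'wing' ([ɣɔgɔ], [ɣɔg]) shows [g] unchanged in both environments, so [g] cannot be basic with [k] derived in isolation.
The alternation reflects intervocalic voicing: voiceless stops become voiced between vowels. /k/ is underlying.
From [ɣik] the stem 'tree' is /ɣik/; between vowels this yields [ɣigɔ].

[ɣigɔ]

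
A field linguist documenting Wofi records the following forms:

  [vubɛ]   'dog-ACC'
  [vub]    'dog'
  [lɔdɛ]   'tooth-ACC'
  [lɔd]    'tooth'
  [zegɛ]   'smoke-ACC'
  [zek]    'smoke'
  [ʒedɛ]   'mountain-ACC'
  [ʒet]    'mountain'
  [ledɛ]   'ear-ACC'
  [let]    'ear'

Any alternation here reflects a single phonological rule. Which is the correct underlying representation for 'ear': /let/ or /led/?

/let/

The root 'ear' surfaces as [ledɛ] and [let], with a stem-final [d] ~ [t] alternation.
Compare 'tooth', with invariant [d] in [lɔdɛ] and [lɔd]: an analysis with underlying /d/ and a rule producing [t] in isolation would wrongly predict alternation here too.
The alternation reflects intervocalic voicing: voiceless stops become voiced between vowels. /t/ is underlying.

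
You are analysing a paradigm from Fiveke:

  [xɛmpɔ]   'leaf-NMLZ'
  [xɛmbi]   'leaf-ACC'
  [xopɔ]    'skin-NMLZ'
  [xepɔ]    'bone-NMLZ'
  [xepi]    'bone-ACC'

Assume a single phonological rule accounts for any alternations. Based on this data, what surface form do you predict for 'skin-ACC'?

The ACC morpheme has two allomorphs, [-bi] and [-pi].
The NMLZ suffix, which begins with [p], is invariant after every stem; so [p] is not altered by any rule here.
The ACC suffix is therefore /-bi/ underlyingly, with post-vocalic devoicing: voiced stops become voiceless after a vowel.
After 'skin', which ends in a vowel, the suffix surfaces as [-pi], giving [xopi].

[xopi]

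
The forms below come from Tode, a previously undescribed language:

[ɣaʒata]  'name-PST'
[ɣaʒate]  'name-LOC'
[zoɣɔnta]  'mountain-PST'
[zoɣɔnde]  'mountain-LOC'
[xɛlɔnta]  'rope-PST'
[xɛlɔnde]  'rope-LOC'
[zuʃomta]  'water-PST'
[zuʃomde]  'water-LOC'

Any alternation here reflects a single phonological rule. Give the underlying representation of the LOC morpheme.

/-de/

The LOC suffix surfaces as [-de] and [-te], depending on the final segment of the stem.
By contrast the PST suffix keeps its initial [t] throughout — that segment must be underlying.
The LOC suffix is therefore /-de/ underlyingly, with post-vocalic devoicing: voiced stops become voiceless after a vowel.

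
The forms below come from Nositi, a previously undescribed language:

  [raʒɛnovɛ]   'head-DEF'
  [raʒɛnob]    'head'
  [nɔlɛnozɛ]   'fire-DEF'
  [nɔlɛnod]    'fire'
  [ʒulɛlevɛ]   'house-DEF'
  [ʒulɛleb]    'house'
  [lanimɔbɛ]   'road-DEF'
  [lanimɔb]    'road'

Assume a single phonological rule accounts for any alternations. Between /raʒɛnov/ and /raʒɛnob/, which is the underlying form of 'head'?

/raʒɛnov/

The root 'head' surfaces as [raʒɛnovɛ] and [raʒɛnob], with a stem-final [v] ~ [b] alternation.
The stem 'road' ([lanimɔbɛ], [lanimɔb]) shows [b] unchanged in both environments, so [b] cannot be basic with [v] derived before the DEF suffix.
Therefore /v/ is basic and [b] is derived by word-final hardening (voiced fricatives become stops word-finally).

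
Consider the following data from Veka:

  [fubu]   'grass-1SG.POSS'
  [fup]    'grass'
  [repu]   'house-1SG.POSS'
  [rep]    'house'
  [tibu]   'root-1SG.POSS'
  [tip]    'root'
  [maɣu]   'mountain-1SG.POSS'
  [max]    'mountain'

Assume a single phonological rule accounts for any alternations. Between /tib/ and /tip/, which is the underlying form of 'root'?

/tib/

In [tibu] and [tip] the final segment of 'root' alternates: [b] ~ [p].
Compare 'house', with invariant [p] in [repu] and [rep]: an analysis with underlying /p/ and a rule producing [b] before the 1SG.POSS suffix would wrongly predict alternation here too.
Therefore /b/ is basic and [p] is derived by word-final obstruent devoicing (voiced obstruents become voiceless word-finally).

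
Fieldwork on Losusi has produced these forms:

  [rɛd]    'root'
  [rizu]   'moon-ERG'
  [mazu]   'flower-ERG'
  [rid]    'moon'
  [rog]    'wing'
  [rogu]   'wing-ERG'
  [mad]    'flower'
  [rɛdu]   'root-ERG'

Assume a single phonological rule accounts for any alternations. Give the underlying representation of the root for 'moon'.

The stem for 'moon' ends in [z] in [rizu] but [d] in [rid].
Compare 'root', with invariant [d] in [rɛdu] and [rɛd]: an analysis with underlying /d/ and a rule producing [z] before the ERG suffix would wrongly predict alternation here too.
The underlying segment must be /z/; voiced fricatives become stops word-finally, yielding [d] there.
So 'moon' = /riz/.

/riz/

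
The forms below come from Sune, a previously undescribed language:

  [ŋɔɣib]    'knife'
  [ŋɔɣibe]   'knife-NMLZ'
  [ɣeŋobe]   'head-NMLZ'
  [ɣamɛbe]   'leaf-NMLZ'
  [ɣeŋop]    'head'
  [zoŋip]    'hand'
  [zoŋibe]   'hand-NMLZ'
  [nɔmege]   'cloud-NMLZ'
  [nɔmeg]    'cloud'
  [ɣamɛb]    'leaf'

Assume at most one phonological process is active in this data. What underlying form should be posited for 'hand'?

The root 'hand' surfaces as [zoŋibe] and [zoŋip], with a stem-final [b] ~ [p] alternation.
The stem 'knife' ([ŋɔɣibe], [ŋɔɣib]) shows [b] unchanged in both environments, so [b] cannot be basic with [p] derived in isolation.
So /p/ is underlying, and a rule of intervocalic voicing — voiceless stops become voiced between vowels — gives [b].
So 'hand' = /zoŋip/.

/zoŋip/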